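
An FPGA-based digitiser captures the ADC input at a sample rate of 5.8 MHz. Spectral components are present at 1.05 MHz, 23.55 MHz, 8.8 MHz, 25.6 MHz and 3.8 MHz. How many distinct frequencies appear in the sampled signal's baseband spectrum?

5

fs/2 = 2.9 MHz.
1.05 MHz ≤ fs/2 = 2.9 MHz, passes unchanged.
23.55 MHz mod fs = 0.35 MHz.
0.35 MHz ≤ fs/2 = 2.9 MHz, appears at 0.35 MHz.
8.8 MHz mod fs = 3 MHz.
3 MHz > fs/2 = 2.9 MHz, folds to fs − 3 MHz = 2.8 MHz.
25.6 MHz mod fs = 2.4 MHz.
2.4 MHz ≤ fs/2 = 2.9 MHz, appears at 2.4 MHz.
3.8 MHz > fs/2 = 2.9 MHz, folds to fs − 3.8 MHz = 2 MHz.
Distinct values: {0.35 MHz, 1.05 MHz, 2 MHz, 2.4 MHz, 2.8 MHz} → 5.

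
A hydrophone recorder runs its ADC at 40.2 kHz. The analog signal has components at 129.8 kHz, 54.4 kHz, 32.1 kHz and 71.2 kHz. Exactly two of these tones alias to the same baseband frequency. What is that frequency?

fs/2 = 20.1 kHz.
129.8 kHz mod fs = 9.2 kHz.
9.2 kHz ≤ fs/2 = 20.1 kHz, appears at 9.2 kHz.
54.4 kHz mod fs = 14.2 kHz.
14.2 kHz ≤ fs/2 = 20.1 kHz, appears at 14.2 kHz.
32.1 kHz > fs/2 = 20.1 kHz, folds to fs − 32.1 kHz = 8.1 kHz.
71.2 kHz mod fs = 31 kHz.
31 kHz > fs/2 = 20.1 kHz, folds to fs − 31 kHz = 9.2 kHz.
71.2 kHz and 129.8 kHz both map to 9.2 kHz.

9.2 kHz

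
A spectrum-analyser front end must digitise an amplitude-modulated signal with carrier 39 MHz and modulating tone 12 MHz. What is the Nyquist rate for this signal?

AM sidebands sit at fc ± fm = 27 MHz and 51 MHz.
Highest-frequency component: 51 MHz.
Nyquist rate = 2 × 51 MHz = 102 MHz.

102 MHz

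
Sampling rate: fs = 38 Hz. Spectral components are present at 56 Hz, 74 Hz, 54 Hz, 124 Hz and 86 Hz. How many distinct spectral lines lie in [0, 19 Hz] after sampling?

fs/2 = 19 Hz.
56 Hz mod fs = 18 Hz.
18 Hz ≤ fs/2 = 19 Hz, appears at 18 Hz.
74 Hz mod fs = 36 Hz.
36 Hz > fs/2 = 19 Hz, folds to fs − 36 Hz = 2 Hz.
54 Hz mod fs = 16 Hz.
16 Hz ≤ fs/2 = 19 Hz, appears at 16 Hz.
124 Hz mod fs = 10 Hz.
10 Hz ≤ fs/2 = 19 Hz, appears at 10 Hz.
86 Hz mod fs = 10 Hz.
10 Hz ≤ fs/2 = 19 Hz, appears at 10 Hz.
Distinct values: {2 Hz, 10 Hz, 16 Hz, 18 Hz} → 4.

4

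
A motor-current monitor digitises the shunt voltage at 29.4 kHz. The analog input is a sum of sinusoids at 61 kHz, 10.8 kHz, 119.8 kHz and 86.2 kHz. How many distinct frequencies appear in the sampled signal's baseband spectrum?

3

fs/2 = 14.7 kHz.
61 kHz mod fs = 2.2 kHz.
2.2 kHz ≤ fs/2 = 14.7 kHz, appears at 2.2 kHz.
10.8 kHz ≤ fs/2 = 14.7 kHz, passes unchanged.
119.8 kHz mod fs = 2.2 kHz.
2.2 kHz ≤ fs/2 = 14.7 kHz, appears at 2.2 kHz.
86.2 kHz mod fs = 27.4 kHz.
27.4 kHz > fs/2 = 14.7 kHz, folds to fs − 27.4 kHz = 2 kHz.
Distinct values: {2 kHz, 2.2 kHz, 10.8 kHz} → 3.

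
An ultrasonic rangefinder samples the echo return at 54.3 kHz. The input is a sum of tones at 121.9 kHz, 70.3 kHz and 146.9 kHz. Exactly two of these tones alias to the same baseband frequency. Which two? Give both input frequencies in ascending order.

70.3 kHz, 146.9 kHz

fs/2 = 27.15 kHz.
121.9 kHz mod fs = 13.3 kHz.
13.3 kHz ≤ fs/2 = 27.15 kHz, appears at 13.3 kHz.
70.3 kHz mod fs = 16 kHz.
16 kHz ≤ fs/2 = 27.15 kHz, appears at 16 kHz.
146.9 kHz mod fs = 38.3 kHz.
38.3 kHz > fs/2 = 27.15 kHz, folds to fs − 38.3 kHz = 16 kHz.
70.3 kHz and 146.9 kHz both map to 16 kHz.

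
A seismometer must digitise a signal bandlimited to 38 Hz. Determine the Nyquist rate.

76 Hz

Nyquist rate = 2 × 38 Hz = 76 Hz.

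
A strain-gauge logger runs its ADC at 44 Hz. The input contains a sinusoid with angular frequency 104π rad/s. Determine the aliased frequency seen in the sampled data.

ω = 104π rad/s → f = ω/(2π) = 52 Hz.
52 Hz mod fs = 8 Hz.
8 Hz ≤ fs/2 = 22 Hz, appears at 8 Hz.

8 Hz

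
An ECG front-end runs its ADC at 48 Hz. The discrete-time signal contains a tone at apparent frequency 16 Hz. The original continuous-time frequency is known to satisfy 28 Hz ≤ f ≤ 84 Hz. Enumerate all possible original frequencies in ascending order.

Frequencies that alias to 16 Hz are k·fs ± 16 Hz for integer k ≥ 0.
k=0: 16 Hz.
k=1: 32 Hz, 64 Hz.
k=2: 80 Hz, 112 Hz.
k=3: 128 Hz, 160 Hz.
Within [28 Hz, 84 Hz]: 32 Hz, 64 Hz, 80 Hz.

32 Hz, 64 Hz, 80 Hz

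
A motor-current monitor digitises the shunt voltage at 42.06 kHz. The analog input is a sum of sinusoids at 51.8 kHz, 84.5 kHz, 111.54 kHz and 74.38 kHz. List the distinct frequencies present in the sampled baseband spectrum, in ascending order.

fs/2 = 21.03 kHz.
51.8 kHz mod fs = 9.74 kHz.
9.74 kHz ≤ fs/2 = 21.03 kHz, appears at 9.74 kHz.
84.5 kHz mod fs = 0.38 kHz.
0.38 kHz ≤ fs/2 = 21.03 kHz, appears at 0.38 kHz.
111.54 kHz mod fs = 27.42 kHz.
27.42 kHz > fs/2 = 21.03 kHz, folds to fs − 27.42 kHz = 14.64 kHz.
74.38 kHz mod fs = 32.32 kHz.
32.32 kHz > fs/2 = 21.03 kHz, folds to fs − 32.32 kHz = 9.74 kHz.
Distinct values: {0.38 kHz, 9.74 kHz, 14.64 kHz}.

0.38 kHz, 9.74 kHz, 14.64 kHz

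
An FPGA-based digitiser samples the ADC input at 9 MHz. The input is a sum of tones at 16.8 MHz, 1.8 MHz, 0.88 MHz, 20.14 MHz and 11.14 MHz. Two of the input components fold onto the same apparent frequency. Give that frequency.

2.14 MHz

fs/2 = 4.5 MHz.
16.8 MHz mod fs = 7.8 MHz.
7.8 MHz > fs/2 = 4.5 MHz, folds to fs − 7.8 MHz = 1.2 MHz.
1.8 MHz ≤ fs/2 = 4.5 MHz, passes unchanged.
0.88 MHz ≤ fs/2 = 4.5 MHz, passes unchanged.
20.14 MHz mod fs = 2.14 MHz.
2.14 MHz ≤ fs/2 = 4.5 MHz, appears at 2.14 MHz.
11.14 MHz mod fs = 2.14 MHz.
2.14 MHz ≤ fs/2 = 4.5 MHz, appears at 2.14 MHz.
11.14 MHz and 20.14 MHz both map to 2.14 MHz.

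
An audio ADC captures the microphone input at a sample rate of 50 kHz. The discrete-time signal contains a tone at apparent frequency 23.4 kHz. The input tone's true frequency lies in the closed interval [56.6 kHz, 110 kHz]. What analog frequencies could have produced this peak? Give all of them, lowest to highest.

Frequencies that alias to 23.4 kHz are k·fs ± 23.4 kHz for integer k ≥ 0.
k=0: 23.4 kHz.
k=1: 26.6 kHz, 73.4 kHz.
k=2: 76.6 kHz, 123.4 kHz.
k=3: 126.6 kHz, 173.4 kHz.
Within [56.6 kHz, 110 kHz]: 73.4 kHz, 76.6 kHz.

73.4 kHz, 76.6 kHz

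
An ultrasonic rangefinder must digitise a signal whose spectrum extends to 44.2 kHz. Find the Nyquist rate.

Nyquist rate = 2 × 44.2 kHz = 88.4 kHz.

88.4 kHz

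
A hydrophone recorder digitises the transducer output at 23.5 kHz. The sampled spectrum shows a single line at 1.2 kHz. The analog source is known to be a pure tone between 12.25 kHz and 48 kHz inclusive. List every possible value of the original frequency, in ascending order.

22.3 kHz, 24.7 kHz, 45.8 kHz

Frequencies that alias to 1.2 kHz are k·fs ± 1.2 kHz for integer k ≥ 0.
k=0: 1.2 kHz.
k=1: 22.3 kHz, 24.7 kHz.
k=2: 45.8 kHz, 48.2 kHz.
k=3: 69.3 kHz, 71.7 kHz.
Within [12.25 kHz, 48 kHz]: 22.3 kHz, 24.7 kHz, 45.8 kHz.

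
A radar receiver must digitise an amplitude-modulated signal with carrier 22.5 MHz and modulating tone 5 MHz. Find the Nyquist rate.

55 MHz

AM sidebands sit at fc ± fm = 17.5 MHz and 27.5 MHz.
Highest-frequency component: 27.5 MHz.
Nyquist rate = 2 × 27.5 MHz = 55 MHz.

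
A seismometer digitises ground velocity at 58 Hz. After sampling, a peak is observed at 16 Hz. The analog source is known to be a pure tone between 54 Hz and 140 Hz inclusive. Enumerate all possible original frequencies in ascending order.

Frequencies that alias to 16 Hz are k·fs ± 16 Hz for integer k ≥ 0.
k=0: 16 Hz.
k=1: 42 Hz, 74 Hz.
k=2: 100 Hz, 132 Hz.
k=3: 158 Hz, 190 Hz.
Within [54 Hz, 140 Hz]: 74 Hz, 100 Hz, 132 Hz.

74 Hz, 100 Hz, 132 Hz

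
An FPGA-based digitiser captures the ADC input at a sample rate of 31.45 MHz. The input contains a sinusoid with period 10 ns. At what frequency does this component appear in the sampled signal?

T = 10 ns → f = 1/T = 100 MHz.
100 MHz mod fs = 5.65 MHz.
5.65 MHz ≤ fs/2 = 15.725 MHz, appears at 5.65 MHz.

5.65 MHz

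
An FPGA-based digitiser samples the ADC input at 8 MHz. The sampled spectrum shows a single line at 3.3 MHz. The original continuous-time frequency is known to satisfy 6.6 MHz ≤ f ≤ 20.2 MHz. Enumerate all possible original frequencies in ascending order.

11.3 MHz, 12.7 MHz, 19.3 MHz

Frequencies that alias to 3.3 MHz are k·fs ± 3.3 MHz for integer k ≥ 0.
k=0: 3.3 MHz.
k=1: 4.7 MHz, 11.3 MHz.
k=2: 12.7 MHz, 19.3 MHz.
k=3: 20.7 MHz, 27.3 MHz.
Within [6.6 MHz, 20.2 MHz]: 11.3 MHz, 12.7 MHz, 19.3 MHz.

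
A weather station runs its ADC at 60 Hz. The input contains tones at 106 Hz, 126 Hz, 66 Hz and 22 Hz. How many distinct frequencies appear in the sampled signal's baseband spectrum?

3

fs/2 = 30 Hz.
106 Hz mod fs = 46 Hz.
46 Hz > fs/2 = 30 Hz, folds to fs − 46 Hz = 14 Hz.
126 Hz mod fs = 6 Hz.
6 Hz ≤ fs/2 = 30 Hz, appears at 6 Hz.
66 Hz mod fs = 6 Hz.
6 Hz ≤ fs/2 = 30 Hz, appears at 6 Hz.
22 Hz ≤ fs/2 = 30 Hz, passes unchanged.
Distinct values: {6 Hz, 14 Hz, 22 Hz} → 3.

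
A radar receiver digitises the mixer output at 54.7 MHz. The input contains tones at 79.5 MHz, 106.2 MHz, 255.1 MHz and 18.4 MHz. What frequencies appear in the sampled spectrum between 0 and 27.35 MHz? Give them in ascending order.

fs/2 = 27.35 MHz.
79.5 MHz mod fs = 24.8 MHz.
24.8 MHz ≤ fs/2 = 27.35 MHz, appears at 24.8 MHz.
106.2 MHz mod fs = 51.5 MHz.
51.5 MHz > fs/2 = 27.35 MHz, folds to fs − 51.5 MHz = 3.2 MHz.
255.1 MHz mod fs = 36.3 MHz.
36.3 MHz > fs/2 = 27.35 MHz, folds to fs − 36.3 MHz = 18.4 MHz.
18.4 MHz ≤ fs/2 = 27.35 MHz, passes unchanged.
Distinct values: {3.2 MHz, 18.4 MHz, 24.8 MHz}.

3.2 MHz, 18.4 MHz, 24.8 MHz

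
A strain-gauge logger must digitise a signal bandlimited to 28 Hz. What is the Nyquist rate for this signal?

56 Hz

Nyquist rate = 2 × 28 Hz = 56 Hz.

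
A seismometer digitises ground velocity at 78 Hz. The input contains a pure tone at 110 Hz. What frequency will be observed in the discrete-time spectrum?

32 Hz

110 Hz mod fs = 32 Hz.
32 Hz ≤ fs/2 = 39 Hz, appears at 32 Hz.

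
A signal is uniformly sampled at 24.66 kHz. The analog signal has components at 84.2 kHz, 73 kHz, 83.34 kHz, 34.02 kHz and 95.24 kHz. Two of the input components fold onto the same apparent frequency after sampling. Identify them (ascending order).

34.02 kHz, 83.34 kHz

fs/2 = 12.33 kHz.
84.2 kHz mod fs = 10.22 kHz.
10.22 kHz ≤ fs/2 = 12.33 kHz, appears at 10.22 kHz.
73 kHz mod fs = 23.68 kHz.
23.68 kHz > fs/2 = 12.33 kHz, folds to fs − 23.68 kHz = 0.98 kHz.
83.34 kHz mod fs = 9.36 kHz.
9.36 kHz ≤ fs/2 = 12.33 kHz, appears at 9.36 kHz.
34.02 kHz mod fs = 9.36 kHz.
9.36 kHz ≤ fs/2 = 12.33 kHz, appears at 9.36 kHz.
95.24 kHz mod fs = 21.26 kHz.
21.26 kHz > fs/2 = 12.33 kHz, folds to fs − 21.26 kHz = 3.4 kHz.
34.02 kHz and 83.34 kHz both map to 9.36 kHz.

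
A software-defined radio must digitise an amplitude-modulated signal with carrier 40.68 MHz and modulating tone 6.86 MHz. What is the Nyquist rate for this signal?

95.08 MHz

AM sidebands sit at fc ± fm = 33.82 MHz and 47.54 MHz.
Highest-frequency component: 47.54 MHz.
Nyquist rate = 2 × 47.54 MHz = 95.08 MHz.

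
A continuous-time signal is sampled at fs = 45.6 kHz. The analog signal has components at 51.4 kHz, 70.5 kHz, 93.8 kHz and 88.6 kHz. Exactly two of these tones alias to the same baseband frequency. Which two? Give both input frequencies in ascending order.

88.6 kHz, 93.8 kHz

fs/2 = 22.8 kHz.
51.4 kHz mod fs = 5.8 kHz.
5.8 kHz ≤ fs/2 = 22.8 kHz, appears at 5.8 kHz.
70.5 kHz mod fs = 24.9 kHz.
24.9 kHz > fs/2 = 22.8 kHz, folds to fs − 24.9 kHz = 20.7 kHz.
93.8 kHz mod fs = 2.6 kHz.
2.6 kHz ≤ fs/2 = 22.8 kHz, appears at 2.6 kHz.
88.6 kHz mod fs = 43 kHz.
43 kHz > fs/2 = 22.8 kHz, folds to fs − 43 kHz = 2.6 kHz.
88.6 kHz and 93.8 kHz both map to 2.6 kHz.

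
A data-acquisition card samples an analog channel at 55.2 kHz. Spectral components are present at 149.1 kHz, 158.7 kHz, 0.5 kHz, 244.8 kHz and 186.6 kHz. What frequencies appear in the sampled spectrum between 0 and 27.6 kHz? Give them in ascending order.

0.5 kHz, 6.9 kHz, 16.5 kHz, 21 kHz, 24 kHz

fs/2 = 27.6 kHz.
149.1 kHz mod fs = 38.7 kHz.
38.7 kHz > fs/2 = 27.6 kHz, folds to fs − 38.7 kHz = 16.5 kHz.
158.7 kHz mod fs = 48.3 kHz.
48.3 kHz > fs/2 = 27.6 kHz, folds to fs − 48.3 kHz = 6.9 kHz.
0.5 kHz ≤ fs/2 = 27.6 kHz, passes unchanged.
244.8 kHz mod fs = 24 kHz.
24 kHz ≤ fs/2 = 27.6 kHz, appears at 24 kHz.
186.6 kHz mod fs = 21 kHz.
21 kHz ≤ fs/2 = 27.6 kHz, appears at 21 kHz.
Distinct values: {0.5 kHz, 6.9 kHz, 16.5 kHz, 21 kHz, 24 kHz}.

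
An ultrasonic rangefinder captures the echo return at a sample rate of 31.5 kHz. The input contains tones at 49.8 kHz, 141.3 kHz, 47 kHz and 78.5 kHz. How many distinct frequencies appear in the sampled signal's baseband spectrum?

3

fs/2 = 15.75 kHz.
49.8 kHz mod fs = 18.3 kHz.
18.3 kHz > fs/2 = 15.75 kHz, folds to fs − 18.3 kHz = 13.2 kHz.
141.3 kHz mod fs = 15.3 kHz.
15.3 kHz ≤ fs/2 = 15.75 kHz, appears at 15.3 kHz.
47 kHz mod fs = 15.5 kHz.
15.5 kHz ≤ fs/2 = 15.75 kHz, appears at 15.5 kHz.
78.5 kHz mod fs = 15.5 kHz.
15.5 kHz ≤ fs/2 = 15.75 kHz, appears at 15.5 kHz.
Distinct values: {13.2 kHz, 15.3 kHz, 15.5 kHz} → 3.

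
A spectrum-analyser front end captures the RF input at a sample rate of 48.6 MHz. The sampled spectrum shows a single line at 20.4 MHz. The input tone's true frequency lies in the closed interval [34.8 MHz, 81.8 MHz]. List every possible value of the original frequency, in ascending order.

69 MHz, 76.8 MHz

Frequencies that alias to 20.4 MHz are k·fs ± 20.4 MHz for integer k ≥ 0.
k=0: 20.4 MHz.
k=1: 28.2 MHz, 69 MHz.
k=2: 76.8 MHz, 117.6 MHz.
k=3: 125.4 MHz, 166.2 MHz.
Within [34.8 MHz, 81.8 MHz]: 69 MHz, 76.8 MHz.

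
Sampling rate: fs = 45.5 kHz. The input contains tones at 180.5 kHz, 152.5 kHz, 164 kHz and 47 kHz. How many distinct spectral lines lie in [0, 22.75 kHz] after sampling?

fs/2 = 22.75 kHz.
180.5 kHz mod fs = 44 kHz.
44 kHz > fs/2 = 22.75 kHz, folds to fs − 44 kHz = 1.5 kHz.
152.5 kHz mod fs = 16 kHz.
16 kHz ≤ fs/2 = 22.75 kHz, appears at 16 kHz.
164 kHz mod fs = 27.5 kHz.
27.5 kHz > fs/2 = 22.75 kHz, folds to fs − 27.5 kHz = 18 kHz.
47 kHz mod fs = 1.5 kHz.
1.5 kHz ≤ fs/2 = 22.75 kHz, appears at 1.5 kHz.
Distinct values: {1.5 kHz, 16 kHz, 18 kHz} → 3.

3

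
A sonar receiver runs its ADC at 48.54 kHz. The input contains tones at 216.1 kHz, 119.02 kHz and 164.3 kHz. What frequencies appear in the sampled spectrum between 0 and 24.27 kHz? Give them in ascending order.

fs/2 = 24.27 kHz.
216.1 kHz mod fs = 21.94 kHz.
21.94 kHz ≤ fs/2 = 24.27 kHz, appears at 21.94 kHz.
119.02 kHz mod fs = 21.94 kHz.
21.94 kHz ≤ fs/2 = 24.27 kHz, appears at 21.94 kHz.
164.3 kHz mod fs = 18.68 kHz.
18.68 kHz ≤ fs/2 = 24.27 kHz, appears at 18.68 kHz.
Distinct values: {18.68 kHz, 21.94 kHz}.

18.68 kHz, 21.94 kHz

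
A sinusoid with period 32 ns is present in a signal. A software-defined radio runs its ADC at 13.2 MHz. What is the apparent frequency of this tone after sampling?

T = 32 ns → f = 1/T = 31.25 MHz.
31.25 MHz mod fs = 4.85 MHz.
4.85 MHz ≤ fs/2 = 6.6 MHz, appears at 4.85 MHz.

4.85 MHz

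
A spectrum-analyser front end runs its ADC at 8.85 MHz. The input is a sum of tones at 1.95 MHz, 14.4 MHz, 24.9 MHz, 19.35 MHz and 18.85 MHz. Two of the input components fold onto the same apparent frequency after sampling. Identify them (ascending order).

fs/2 = 4.425 MHz.
1.95 MHz ≤ fs/2 = 4.425 MHz, passes unchanged.
14.4 MHz mod fs = 5.55 MHz.
5.55 MHz > fs/2 = 4.425 MHz, folds to fs − 5.55 MHz = 3.3 MHz.
24.9 MHz mod fs = 7.2 MHz.
7.2 MHz > fs/2 = 4.425 MHz, folds to fs − 7.2 MHz = 1.65 MHz.
19.35 MHz mod fs = 1.65 MHz.
1.65 MHz ≤ fs/2 = 4.425 MHz, appears at 1.65 MHz.
18.85 MHz mod fs = 1.15 MHz.
1.15 MHz ≤ fs/2 = 4.425 MHz, appears at 1.15 MHz.
19.35 MHz and 24.9 MHz both map to 1.65 MHz.

19.35 MHz, 24.9 MHz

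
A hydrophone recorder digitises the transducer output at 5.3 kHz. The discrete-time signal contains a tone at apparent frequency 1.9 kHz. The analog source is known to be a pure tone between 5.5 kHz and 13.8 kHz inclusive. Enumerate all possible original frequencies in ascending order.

7.2 kHz, 8.7 kHz, 12.5 kHz

Frequencies that alias to 1.9 kHz are k·fs ± 1.9 kHz for integer k ≥ 0.
k=0: 1.9 kHz.
k=1: 3.4 kHz, 7.2 kHz.
k=2: 8.7 kHz, 12.5 kHz.
k=3: 14 kHz, 17.8 kHz.
Within [5.5 kHz, 13.8 kHz]: 7.2 kHz, 8.7 kHz, 12.5 kHz.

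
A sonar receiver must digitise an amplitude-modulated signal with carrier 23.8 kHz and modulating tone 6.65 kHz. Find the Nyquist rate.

60.9 kHz

AM sidebands sit at fc ± fm = 17.15 kHz and 30.45 kHz.
Highest-frequency component: 30.45 kHz.
Nyquist rate = 2 × 30.45 kHz = 60.9 kHz.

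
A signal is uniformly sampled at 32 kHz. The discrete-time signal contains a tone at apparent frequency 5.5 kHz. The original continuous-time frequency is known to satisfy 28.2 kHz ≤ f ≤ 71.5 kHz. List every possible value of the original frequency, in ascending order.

37.5 kHz, 58.5 kHz, 69.5 kHz

Frequencies that alias to 5.5 kHz are k·fs ± 5.5 kHz for integer k ≥ 0.
k=0: 5.5 kHz.
k=1: 26.5 kHz, 37.5 kHz.
k=2: 58.5 kHz, 69.5 kHz.
k=3: 90.5 kHz, 101.5 kHz.
Within [28.2 kHz, 71.5 kHz]: 37.5 kHz, 58.5 kHz, 69.5 kHz.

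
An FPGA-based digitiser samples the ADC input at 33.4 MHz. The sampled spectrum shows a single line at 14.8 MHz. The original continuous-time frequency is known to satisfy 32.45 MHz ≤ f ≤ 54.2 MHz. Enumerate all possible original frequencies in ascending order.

Frequencies that alias to 14.8 MHz are k·fs ± 14.8 MHz for integer k ≥ 0.
k=0: 14.8 MHz.
k=1: 18.6 MHz, 48.2 MHz.
k=2: 52 MHz, 81.6 MHz.
k=3: 85.4 MHz, 115 MHz.
Within [32.45 MHz, 54.2 MHz]: 48.2 MHz, 52 MHz.

48.2 MHz, 52 MHz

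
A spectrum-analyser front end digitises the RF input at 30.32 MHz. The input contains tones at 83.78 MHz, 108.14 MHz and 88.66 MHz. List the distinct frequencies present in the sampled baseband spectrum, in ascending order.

2.3 MHz, 7.18 MHz, 13.14 MHz

fs/2 = 15.16 MHz.
83.78 MHz mod fs = 23.14 MHz.
23.14 MHz > fs/2 = 15.16 MHz, folds to fs − 23.14 MHz = 7.18 MHz.
108.14 MHz mod fs = 17.18 MHz.
17.18 MHz > fs/2 = 15.16 MHz, folds to fs − 17.18 MHz = 13.14 MHz.
88.66 MHz mod fs = 28.02 MHz.
28.02 MHz > fs/2 = 15.16 MHz, folds to fs − 28.02 MHz = 2.3 MHz.
Distinct values: {2.3 MHz, 7.18 MHz, 13.14 MHz}.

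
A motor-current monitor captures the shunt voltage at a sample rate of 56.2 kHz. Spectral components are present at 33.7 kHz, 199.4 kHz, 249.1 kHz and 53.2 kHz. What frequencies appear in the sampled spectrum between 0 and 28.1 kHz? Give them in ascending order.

fs/2 = 28.1 kHz.
33.7 kHz > fs/2 = 28.1 kHz, folds to fs − 33.7 kHz = 22.5 kHz.
199.4 kHz mod fs = 30.8 kHz.
30.8 kHz > fs/2 = 28.1 kHz, folds to fs − 30.8 kHz = 25.4 kHz.
249.1 kHz mod fs = 24.3 kHz.
24.3 kHz ≤ fs/2 = 28.1 kHz, appears at 24.3 kHz.
53.2 kHz > fs/2 = 28.1 kHz, folds to fs − 53.2 kHz = 3 kHz.
Distinct values: {3 kHz, 22.5 kHz, 24.3 kHz, 25.4 kHz}.

3 kHz, 22.5 kHz, 24.3 kHz, 25.4 kHz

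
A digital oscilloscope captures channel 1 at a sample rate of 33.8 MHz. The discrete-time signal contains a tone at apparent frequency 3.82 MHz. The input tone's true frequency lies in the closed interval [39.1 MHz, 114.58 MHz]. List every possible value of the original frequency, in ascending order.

Frequencies that alias to 3.82 MHz are k·fs ± 3.82 MHz for integer k ≥ 0.
k=0: 3.82 MHz.
k=1: 29.98 MHz, 37.62 MHz.
k=2: 63.78 MHz, 71.42 MHz.
k=3: 97.58 MHz, 105.22 MHz.
k=4: 131.38 MHz, 139.02 MHz.
Within [39.1 MHz, 114.58 MHz]: 63.78 MHz, 71.42 MHz, 97.58 MHz, 105.22 MHz.

63.78 MHz, 71.42 MHz, 97.58 MHz, 105.22 MHz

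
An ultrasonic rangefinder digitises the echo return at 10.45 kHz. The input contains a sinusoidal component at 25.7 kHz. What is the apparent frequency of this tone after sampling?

4.8 kHz

25.7 kHz mod fs = 4.8 kHz.
4.8 kHz ≤ fs/2 = 5.225 kHz, appears at 4.8 kHz.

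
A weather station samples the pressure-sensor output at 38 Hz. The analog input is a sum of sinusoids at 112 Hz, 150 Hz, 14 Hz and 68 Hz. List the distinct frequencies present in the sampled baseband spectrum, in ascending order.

fs/2 = 19 Hz.
112 Hz mod fs = 36 Hz.
36 Hz > fs/2 = 19 Hz, folds to fs − 36 Hz = 2 Hz.
150 Hz mod fs = 36 Hz.
36 Hz > fs/2 = 19 Hz, folds to fs − 36 Hz = 2 Hz.
14 Hz ≤ fs/2 = 19 Hz, passes unchanged.
68 Hz mod fs = 30 Hz.
30 Hz > fs/2 = 19 Hz, folds to fs − 30 Hz = 8 Hz.
Distinct values: {2 Hz, 8 Hz, 14 Hz}.

2 Hz, 8 Hz, 14 Hz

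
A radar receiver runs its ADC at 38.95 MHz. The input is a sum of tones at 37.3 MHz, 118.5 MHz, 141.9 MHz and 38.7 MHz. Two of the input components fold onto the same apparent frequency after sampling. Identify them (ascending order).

fs/2 = 19.475 MHz.
37.3 MHz > fs/2 = 19.475 MHz, folds to fs − 37.3 MHz = 1.65 MHz.
118.5 MHz mod fs = 1.65 MHz.
1.65 MHz ≤ fs/2 = 19.475 MHz, appears at 1.65 MHz.
141.9 MHz mod fs = 25.05 MHz.
25.05 MHz > fs/2 = 19.475 MHz, folds to fs − 25.05 MHz = 13.9 MHz.
38.7 MHz > fs/2 = 19.475 MHz, folds to fs − 38.7 MHz = 0.25 MHz.
37.3 MHz and 118.5 MHz both map to 1.65 MHz.

37.3 MHz, 118.5 MHz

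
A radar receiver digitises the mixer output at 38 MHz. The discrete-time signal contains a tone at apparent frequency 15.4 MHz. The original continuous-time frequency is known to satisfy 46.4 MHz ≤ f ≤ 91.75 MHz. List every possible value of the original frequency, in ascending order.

53.4 MHz, 60.6 MHz, 91.4 MHz

Frequencies that alias to 15.4 MHz are k·fs ± 15.4 MHz for integer k ≥ 0.
k=0: 15.4 MHz.
k=1: 22.6 MHz, 53.4 MHz.
k=2: 60.6 MHz, 91.4 MHz.
k=3: 98.6 MHz, 129.4 MHz.
Within [46.4 MHz, 91.75 MHz]: 53.4 MHz, 60.6 MHz, 91.4 MHz.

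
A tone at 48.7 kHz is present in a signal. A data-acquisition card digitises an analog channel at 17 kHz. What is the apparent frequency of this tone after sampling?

48.7 kHz mod fs = 14.7 kHz.
14.7 kHz > fs/2 = 8.5 kHz, folds to fs − 14.7 kHz = 2.3 kHz.

2.3 kHz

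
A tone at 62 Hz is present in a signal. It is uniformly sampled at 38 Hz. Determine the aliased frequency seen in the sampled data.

62 Hz mod fs = 24 Hz.
24 Hz > fs/2 = 19 Hz, folds to fs − 24 Hz = 14 Hz.

14 Hz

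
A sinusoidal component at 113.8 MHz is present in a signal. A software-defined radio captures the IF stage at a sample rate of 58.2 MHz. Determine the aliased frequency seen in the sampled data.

113.8 MHz mod fs = 55.6 MHz.
55.6 MHz > fs/2 = 29.1 MHz, folds to fs − 55.6 MHz = 2.6 MHz.

2.6 MHz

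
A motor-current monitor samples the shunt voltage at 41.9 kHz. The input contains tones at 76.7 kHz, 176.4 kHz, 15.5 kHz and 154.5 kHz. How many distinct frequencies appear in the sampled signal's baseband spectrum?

fs/2 = 20.95 kHz.
76.7 kHz mod fs = 34.8 kHz.
34.8 kHz > fs/2 = 20.95 kHz, folds to fs − 34.8 kHz = 7.1 kHz.
176.4 kHz mod fs = 8.8 kHz.
8.8 kHz ≤ fs/2 = 20.95 kHz, appears at 8.8 kHz.
15.5 kHz ≤ fs/2 = 20.95 kHz, passes unchanged.
154.5 kHz mod fs = 28.8 kHz.
28.8 kHz > fs/2 = 20.95 kHz, folds to fs − 28.8 kHz = 13.1 kHz.
Distinct values: {7.1 kHz, 8.8 kHz, 13.1 kHz, 15.5 kHz} → 4.

4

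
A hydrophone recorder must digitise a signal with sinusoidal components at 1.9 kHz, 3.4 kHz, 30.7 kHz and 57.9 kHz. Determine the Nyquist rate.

115.8 kHz

Highest-frequency component: 57.9 kHz.
Nyquist rate = 2 × 57.9 kHz = 115.8 kHz.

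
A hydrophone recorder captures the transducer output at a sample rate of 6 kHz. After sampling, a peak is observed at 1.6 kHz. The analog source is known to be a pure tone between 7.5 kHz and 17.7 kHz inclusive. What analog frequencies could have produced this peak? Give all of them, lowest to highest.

Frequencies that alias to 1.6 kHz are k·fs ± 1.6 kHz for integer k ≥ 0.
k=0: 1.6 kHz.
k=1: 4.4 kHz, 7.6 kHz.
k=2: 10.4 kHz, 13.6 kHz.
k=3: 16.4 kHz, 19.6 kHz.
k=4: 22.4 kHz, 25.6 kHz.
Within [7.5 kHz, 17.7 kHz]: 7.6 kHz, 10.4 kHz, 13.6 kHz, 16.4 kHz.

7.6 kHz, 10.4 kHz, 13.6 kHz, 16.4 kHz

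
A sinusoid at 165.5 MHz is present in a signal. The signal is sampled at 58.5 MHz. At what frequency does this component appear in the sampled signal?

10 MHz

165.5 MHz mod fs = 48.5 MHz.
48.5 MHz > fs/2 = 29.25 MHz, folds to fs − 48.5 MHz = 10 MHz.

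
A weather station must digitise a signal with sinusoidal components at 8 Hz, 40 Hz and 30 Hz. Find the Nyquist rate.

80 Hz

Highest-frequency component: 40 Hz.
Nyquist rate = 2 × 40 Hz = 80 Hz.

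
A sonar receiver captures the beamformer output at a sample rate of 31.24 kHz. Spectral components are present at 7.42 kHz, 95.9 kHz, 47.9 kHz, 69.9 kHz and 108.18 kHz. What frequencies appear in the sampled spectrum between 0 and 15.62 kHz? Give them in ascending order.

fs/2 = 15.62 kHz.
7.42 kHz ≤ fs/2 = 15.62 kHz, passes unchanged.
95.9 kHz mod fs = 2.18 kHz.
2.18 kHz ≤ fs/2 = 15.62 kHz, appears at 2.18 kHz.
47.9 kHz mod fs = 16.66 kHz.
16.66 kHz > fs/2 = 15.62 kHz, folds to fs − 16.66 kHz = 14.58 kHz.
69.9 kHz mod fs = 7.42 kHz.
7.42 kHz ≤ fs/2 = 15.62 kHz, appears at 7.42 kHz.
108.18 kHz mod fs = 14.46 kHz.
14.46 kHz ≤ fs/2 = 15.62 kHz, appears at 14.46 kHz.
Distinct values: {2.18 kHz, 7.42 kHz, 14.46 kHz, 14.58 kHz}.

2.18 kHz, 7.42 kHz, 14.46 kHz, 14.58 kHz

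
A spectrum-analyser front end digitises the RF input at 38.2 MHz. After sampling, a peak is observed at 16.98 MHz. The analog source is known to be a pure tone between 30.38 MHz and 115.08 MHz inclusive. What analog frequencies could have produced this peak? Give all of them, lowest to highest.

55.18 MHz, 59.42 MHz, 93.38 MHz, 97.62 MHz

Frequencies that alias to 16.98 MHz are k·fs ± 16.98 MHz for integer k ≥ 0.
k=0: 16.98 MHz.
k=1: 21.22 MHz, 55.18 MHz.
k=2: 59.42 MHz, 93.38 MHz.
k=3: 97.62 MHz, 131.58 MHz.
k=4: 135.82 MHz, 169.78 MHz.
Within [30.38 MHz, 115.08 MHz]: 55.18 MHz, 59.42 MHz, 93.38 MHz, 97.62 MHz.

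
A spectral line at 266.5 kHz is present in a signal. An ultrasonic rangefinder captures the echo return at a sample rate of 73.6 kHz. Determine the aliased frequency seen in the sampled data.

266.5 kHz mod fs = 45.7 kHz.
45.7 kHz > fs/2 = 36.8 kHz, folds to fs − 45.7 kHz = 27.9 kHz.

27.9 kHz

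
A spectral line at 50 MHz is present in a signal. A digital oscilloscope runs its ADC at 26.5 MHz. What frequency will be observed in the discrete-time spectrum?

50 MHz mod fs = 23.5 MHz.
23.5 MHz > fs/2 = 13.25 MHz, folds to fs − 23.5 MHz = 3 MHz.

3 MHz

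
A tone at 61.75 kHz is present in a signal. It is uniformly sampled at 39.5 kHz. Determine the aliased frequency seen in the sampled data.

17.25 kHz

61.75 kHz mod fs = 22.25 kHz.
22.25 kHz > fs/2 = 19.75 kHz, folds to fs − 22.25 kHz = 17.25 kHz.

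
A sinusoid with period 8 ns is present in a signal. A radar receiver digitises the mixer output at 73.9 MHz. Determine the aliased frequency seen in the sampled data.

22.8 MHz

T = 8 ns → f = 1/T = 125 MHz.
125 MHz mod fs = 51.1 MHz.
51.1 MHz > fs/2 = 36.95 MHz, folds to fs − 51.1 MHz = 22.8 MHz.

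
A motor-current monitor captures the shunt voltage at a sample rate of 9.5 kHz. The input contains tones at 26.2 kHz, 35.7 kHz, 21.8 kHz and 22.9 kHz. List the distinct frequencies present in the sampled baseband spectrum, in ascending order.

2.3 kHz, 2.8 kHz, 3.9 kHz

fs/2 = 4.75 kHz.
26.2 kHz mod fs = 7.2 kHz.
7.2 kHz > fs/2 = 4.75 kHz, folds to fs − 7.2 kHz = 2.3 kHz.
35.7 kHz mod fs = 7.2 kHz.
7.2 kHz > fs/2 = 4.75 kHz, folds to fs − 7.2 kHz = 2.3 kHz.
21.8 kHz mod fs = 2.8 kHz.
2.8 kHz ≤ fs/2 = 4.75 kHz, appears at 2.8 kHz.
22.9 kHz mod fs = 3.9 kHz.
3.9 kHz ≤ fs/2 = 4.75 kHz, appears at 3.9 kHz.
Distinct values: {2.3 kHz, 2.8 kHz, 3.9 kHz}.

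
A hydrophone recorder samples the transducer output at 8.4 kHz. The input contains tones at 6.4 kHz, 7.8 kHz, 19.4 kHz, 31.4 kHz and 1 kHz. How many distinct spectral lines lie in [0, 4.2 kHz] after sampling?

fs/2 = 4.2 kHz.
6.4 kHz > fs/2 = 4.2 kHz, folds to fs − 6.4 kHz = 2 kHz.
7.8 kHz > fs/2 = 4.2 kHz, folds to fs − 7.8 kHz = 0.6 kHz.
19.4 kHz mod fs = 2.6 kHz.
2.6 kHz ≤ fs/2 = 4.2 kHz, appears at 2.6 kHz.
31.4 kHz mod fs = 6.2 kHz.
6.2 kHz > fs/2 = 4.2 kHz, folds to fs − 6.2 kHz = 2.2 kHz.
1 kHz ≤ fs/2 = 4.2 kHz, passes unchanged.
Distinct values: {0.6 kHz, 1 kHz, 2 kHz, 2.2 kHz, 2.6 kHz} → 5.

5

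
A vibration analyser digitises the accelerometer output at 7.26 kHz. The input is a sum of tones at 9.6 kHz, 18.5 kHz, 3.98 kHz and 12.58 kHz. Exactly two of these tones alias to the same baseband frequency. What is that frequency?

fs/2 = 3.63 kHz.
9.6 kHz mod fs = 2.34 kHz.
2.34 kHz ≤ fs/2 = 3.63 kHz, appears at 2.34 kHz.
18.5 kHz mod fs = 3.98 kHz.
3.98 kHz > fs/2 = 3.63 kHz, folds to fs − 3.98 kHz = 3.28 kHz.
3.98 kHz > fs/2 = 3.63 kHz, folds to fs − 3.98 kHz = 3.28 kHz.
12.58 kHz mod fs = 5.32 kHz.
5.32 kHz > fs/2 = 3.63 kHz, folds to fs − 5.32 kHz = 1.94 kHz.
3.98 kHz and 18.5 kHz both map to 3.28 kHz.

3.28 kHz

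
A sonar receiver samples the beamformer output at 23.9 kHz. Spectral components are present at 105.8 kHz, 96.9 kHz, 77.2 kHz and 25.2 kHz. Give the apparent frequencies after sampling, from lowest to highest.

1.3 kHz, 5.5 kHz, 10.2 kHz

fs/2 = 11.95 kHz.
105.8 kHz mod fs = 10.2 kHz.
10.2 kHz ≤ fs/2 = 11.95 kHz, appears at 10.2 kHz.
96.9 kHz mod fs = 1.3 kHz.
1.3 kHz ≤ fs/2 = 11.95 kHz, appears at 1.3 kHz.
77.2 kHz mod fs = 5.5 kHz.
5.5 kHz ≤ fs/2 = 11.95 kHz, appears at 5.5 kHz.
25.2 kHz mod fs = 1.3 kHz.
1.3 kHz ≤ fs/2 = 11.95 kHz, appears at 1.3 kHz.
Distinct values: {1.3 kHz, 5.5 kHz, 10.2 kHz}.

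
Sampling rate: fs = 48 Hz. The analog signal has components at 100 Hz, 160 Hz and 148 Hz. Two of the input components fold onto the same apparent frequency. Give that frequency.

fs/2 = 24 Hz.
100 Hz mod fs = 4 Hz.
4 Hz ≤ fs/2 = 24 Hz, appears at 4 Hz.
160 Hz mod fs = 16 Hz.
16 Hz ≤ fs/2 = 24 Hz, appears at 16 Hz.
148 Hz mod fs = 4 Hz.
4 Hz ≤ fs/2 = 24 Hz, appears at 4 Hz.
100 Hz and 148 Hz both map to 4 Hz.

4 Hz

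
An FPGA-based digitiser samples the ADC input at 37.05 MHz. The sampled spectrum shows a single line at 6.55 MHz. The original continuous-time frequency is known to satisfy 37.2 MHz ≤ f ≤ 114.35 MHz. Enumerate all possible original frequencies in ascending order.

43.6 MHz, 67.55 MHz, 80.65 MHz, 104.6 MHz

Frequencies that alias to 6.55 MHz are k·fs ± 6.55 MHz for integer k ≥ 0.
k=0: 6.55 MHz.
k=1: 30.5 MHz, 43.6 MHz.
k=2: 67.55 MHz, 80.65 MHz.
k=3: 104.6 MHz, 117.7 MHz.
k=4: 141.65 MHz, 154.75 MHz.
Within [37.2 MHz, 114.35 MHz]: 43.6 MHz, 67.55 MHz, 80.65 MHz, 104.6 MHz.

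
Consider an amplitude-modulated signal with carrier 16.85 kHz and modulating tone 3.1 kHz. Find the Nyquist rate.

39.9 kHz

AM sidebands sit at fc ± fm = 13.75 kHz and 19.95 kHz.
Highest-frequency component: 19.95 kHz.
Nyquist rate = 2 × 19.95 kHz = 39.9 kHz.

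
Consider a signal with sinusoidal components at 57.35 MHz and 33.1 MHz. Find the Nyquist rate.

Highest-frequency component: 57.35 MHz.
Nyquist rate = 2 × 57.35 MHz = 114.7 MHz.

114.7 MHz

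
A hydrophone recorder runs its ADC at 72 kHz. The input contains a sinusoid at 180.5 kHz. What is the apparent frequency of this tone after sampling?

35.5 kHz

180.5 kHz mod fs = 36.5 kHz.
36.5 kHz > fs/2 = 36 kHz, folds to fs − 36.5 kHz = 35.5 kHz.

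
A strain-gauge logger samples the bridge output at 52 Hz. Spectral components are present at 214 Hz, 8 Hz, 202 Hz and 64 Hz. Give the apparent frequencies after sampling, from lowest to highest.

fs/2 = 26 Hz.
214 Hz mod fs = 6 Hz.
6 Hz ≤ fs/2 = 26 Hz, appears at 6 Hz.
8 Hz ≤ fs/2 = 26 Hz, passes unchanged.
202 Hz mod fs = 46 Hz.
46 Hz > fs/2 = 26 Hz, folds to fs − 46 Hz = 6 Hz.
64 Hz mod fs = 12 Hz.
12 Hz ≤ fs/2 = 26 Hz, appears at 12 Hz.
Distinct values: {6 Hz, 8 Hz, 12 Hz}.

6 Hz, 8 Hz, 12 Hz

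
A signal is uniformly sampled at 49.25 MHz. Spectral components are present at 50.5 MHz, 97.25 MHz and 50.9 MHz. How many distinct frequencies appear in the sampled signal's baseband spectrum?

fs/2 = 24.625 MHz.
50.5 MHz mod fs = 1.25 MHz.
1.25 MHz ≤ fs/2 = 24.625 MHz, appears at 1.25 MHz.
97.25 MHz mod fs = 48 MHz.
48 MHz > fs/2 = 24.625 MHz, folds to fs − 48 MHz = 1.25 MHz.
50.9 MHz mod fs = 1.65 MHz.
1.65 MHz ≤ fs/2 = 24.625 MHz, appears at 1.65 MHz.
Distinct values: {1.25 MHz, 1.65 MHz} → 2.

2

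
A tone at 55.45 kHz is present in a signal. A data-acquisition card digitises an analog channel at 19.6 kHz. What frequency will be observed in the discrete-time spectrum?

3.35 kHz

55.45 kHz mod fs = 16.25 kHz.
16.25 kHz > fs/2 = 9.8 kHz, folds to fs − 16.25 kHz = 3.35 kHz.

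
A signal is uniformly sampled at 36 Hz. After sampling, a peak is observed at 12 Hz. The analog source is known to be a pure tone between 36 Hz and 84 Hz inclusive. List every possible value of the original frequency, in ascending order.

Frequencies that alias to 12 Hz are k·fs ± 12 Hz for integer k ≥ 0.
k=0: 12 Hz.
k=1: 24 Hz, 48 Hz.
k=2: 60 Hz, 84 Hz.
k=3: 96 Hz, 120 Hz.
Within [36 Hz, 84 Hz]: 48 Hz, 60 Hz, 84 Hz.

48 Hz, 60 Hz, 84 Hz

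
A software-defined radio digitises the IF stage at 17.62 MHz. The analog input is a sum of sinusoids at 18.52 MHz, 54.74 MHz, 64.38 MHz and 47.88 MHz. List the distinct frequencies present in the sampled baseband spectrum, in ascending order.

0.9 MHz, 1.88 MHz, 4.98 MHz, 6.1 MHz

fs/2 = 8.81 MHz.
18.52 MHz mod fs = 0.9 MHz.
0.9 MHz ≤ fs/2 = 8.81 MHz, appears at 0.9 MHz.
54.74 MHz mod fs = 1.88 MHz.
1.88 MHz ≤ fs/2 = 8.81 MHz, appears at 1.88 MHz.
64.38 MHz mod fs = 11.52 MHz.
11.52 MHz > fs/2 = 8.81 MHz, folds to fs − 11.52 MHz = 6.1 MHz.
47.88 MHz mod fs = 12.64 MHz.
12.64 MHz > fs/2 = 8.81 MHz, folds to fs − 12.64 MHz = 4.98 MHz.
Distinct values: {0.9 MHz, 1.88 MHz, 4.98 MHz, 6.1 MHz}.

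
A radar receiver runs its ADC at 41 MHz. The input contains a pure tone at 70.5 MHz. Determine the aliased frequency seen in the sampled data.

70.5 MHz mod fs = 29.5 MHz.
29.5 MHz > fs/2 = 20.5 MHz, folds to fs − 29.5 MHz = 11.5 MHz.

11.5 MHz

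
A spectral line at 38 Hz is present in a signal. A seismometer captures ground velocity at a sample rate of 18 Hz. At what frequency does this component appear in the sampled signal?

2 Hz

38 Hz mod fs = 2 Hz.
2 Hz ≤ fs/2 = 9 Hz, appears at 2 Hz.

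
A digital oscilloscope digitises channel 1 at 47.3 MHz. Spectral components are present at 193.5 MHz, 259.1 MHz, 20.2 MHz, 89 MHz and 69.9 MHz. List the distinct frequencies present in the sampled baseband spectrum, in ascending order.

fs/2 = 23.65 MHz.
193.5 MHz mod fs = 4.3 MHz.
4.3 MHz ≤ fs/2 = 23.65 MHz, appears at 4.3 MHz.
259.1 MHz mod fs = 22.6 MHz.
22.6 MHz ≤ fs/2 = 23.65 MHz, appears at 22.6 MHz.
20.2 MHz ≤ fs/2 = 23.65 MHz, passes unchanged.
89 MHz mod fs = 41.7 MHz.
41.7 MHz > fs/2 = 23.65 MHz, folds to fs − 41.7 MHz = 5.6 MHz.
69.9 MHz mod fs = 22.6 MHz.
22.6 MHz ≤ fs/2 = 23.65 MHz, appears at 22.6 MHz.
Distinct values: {4.3 MHz, 5.6 MHz, 20.2 MHz, 22.6 MHz}.

4.3 MHz, 5.6 MHz, 20.2 MHz, 22.6 MHz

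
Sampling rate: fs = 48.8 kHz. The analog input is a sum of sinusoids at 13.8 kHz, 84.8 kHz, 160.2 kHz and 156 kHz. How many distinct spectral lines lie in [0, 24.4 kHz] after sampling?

3

fs/2 = 24.4 kHz.
13.8 kHz ≤ fs/2 = 24.4 kHz, passes unchanged.
84.8 kHz mod fs = 36 kHz.
36 kHz > fs/2 = 24.4 kHz, folds to fs − 36 kHz = 12.8 kHz.
160.2 kHz mod fs = 13.8 kHz.
13.8 kHz ≤ fs/2 = 24.4 kHz, appears at 13.8 kHz.
156 kHz mod fs = 9.6 kHz.
9.6 kHz ≤ fs/2 = 24.4 kHz, appears at 9.6 kHz.
Distinct values: {9.6 kHz, 12.8 kHz, 13.8 kHz} → 3.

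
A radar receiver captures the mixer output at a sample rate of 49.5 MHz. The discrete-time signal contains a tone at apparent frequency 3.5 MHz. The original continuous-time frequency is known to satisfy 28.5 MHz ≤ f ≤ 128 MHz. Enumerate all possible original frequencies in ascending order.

Frequencies that alias to 3.5 MHz are k·fs ± 3.5 MHz for integer k ≥ 0.
k=0: 3.5 MHz.
k=1: 46 MHz, 53 MHz.
k=2: 95.5 MHz, 102.5 MHz.
k=3: 145 MHz, 152 MHz.
Within [28.5 MHz, 128 MHz]: 46 MHz, 53 MHz, 95.5 MHz, 102.5 MHz.

46 MHz, 53 MHz, 95.5 MHz, 102.5 MHz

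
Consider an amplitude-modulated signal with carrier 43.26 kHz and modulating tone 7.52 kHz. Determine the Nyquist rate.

AM sidebands sit at fc ± fm = 35.74 kHz and 50.78 kHz.
Highest-frequency component: 50.78 kHz.
Nyquist rate = 2 × 50.78 kHz = 101.56 kHz.

101.56 kHz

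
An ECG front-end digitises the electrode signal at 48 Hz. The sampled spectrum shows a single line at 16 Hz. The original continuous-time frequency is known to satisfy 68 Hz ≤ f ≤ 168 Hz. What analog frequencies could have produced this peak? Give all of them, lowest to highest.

Frequencies that alias to 16 Hz are k·fs ± 16 Hz for integer k ≥ 0.
k=0: 16 Hz.
k=1: 32 Hz, 64 Hz.
k=2: 80 Hz, 112 Hz.
k=3: 128 Hz, 160 Hz.
k=4: 176 Hz, 208 Hz.
Within [68 Hz, 168 Hz]: 80 Hz, 112 Hz, 128 Hz, 160 Hz.

80 Hz, 112 Hz, 128 Hz, 160 Hz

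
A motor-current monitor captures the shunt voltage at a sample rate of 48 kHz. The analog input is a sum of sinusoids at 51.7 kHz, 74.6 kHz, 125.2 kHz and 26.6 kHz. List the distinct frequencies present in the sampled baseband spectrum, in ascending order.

3.7 kHz, 18.8 kHz, 21.4 kHz

fs/2 = 24 kHz.
51.7 kHz mod fs = 3.7 kHz.
3.7 kHz ≤ fs/2 = 24 kHz, appears at 3.7 kHz.
74.6 kHz mod fs = 26.6 kHz.
26.6 kHz > fs/2 = 24 kHz, folds to fs − 26.6 kHz = 21.4 kHz.
125.2 kHz mod fs = 29.2 kHz.
29.2 kHz > fs/2 = 24 kHz, folds to fs − 29.2 kHz = 18.8 kHz.
26.6 kHz > fs/2 = 24 kHz, folds to fs − 26.6 kHz = 21.4 kHz.
Distinct values: {3.7 kHz, 18.8 kHz, 21.4 kHz}.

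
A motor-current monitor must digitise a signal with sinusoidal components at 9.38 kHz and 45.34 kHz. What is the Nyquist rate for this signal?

90.68 kHz

Highest-frequency component: 45.34 kHz.
Nyquist rate = 2 × 45.34 kHz = 90.68 kHz.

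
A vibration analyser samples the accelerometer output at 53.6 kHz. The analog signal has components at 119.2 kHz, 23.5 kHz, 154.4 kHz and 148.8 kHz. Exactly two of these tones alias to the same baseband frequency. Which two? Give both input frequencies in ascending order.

119.2 kHz, 148.8 kHz

fs/2 = 26.8 kHz.
119.2 kHz mod fs = 12 kHz.
12 kHz ≤ fs/2 = 26.8 kHz, appears at 12 kHz.
23.5 kHz ≤ fs/2 = 26.8 kHz, passes unchanged.
154.4 kHz mod fs = 47.2 kHz.
47.2 kHz > fs/2 = 26.8 kHz, folds to fs − 47.2 kHz = 6.4 kHz.
148.8 kHz mod fs = 41.6 kHz.
41.6 kHz > fs/2 = 26.8 kHz, folds to fs − 41.6 kHz = 12 kHz.
119.2 kHz and 148.8 kHz both map to 12 kHz.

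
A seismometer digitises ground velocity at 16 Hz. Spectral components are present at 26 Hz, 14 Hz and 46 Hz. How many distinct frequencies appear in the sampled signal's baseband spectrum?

fs/2 = 8 Hz.
26 Hz mod fs = 10 Hz.
10 Hz > fs/2 = 8 Hz, folds to fs − 10 Hz = 6 Hz.
14 Hz > fs/2 = 8 Hz, folds to fs − 14 Hz = 2 Hz.
46 Hz mod fs = 14 Hz.
14 Hz > fs/2 = 8 Hz, folds to fs − 14 Hz = 2 Hz.
Distinct values: {2 Hz, 6 Hz} → 2.

2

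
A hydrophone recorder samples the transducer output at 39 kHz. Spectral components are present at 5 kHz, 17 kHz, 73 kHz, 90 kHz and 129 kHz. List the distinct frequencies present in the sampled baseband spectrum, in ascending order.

5 kHz, 12 kHz, 17 kHz

fs/2 = 19.5 kHz.
5 kHz ≤ fs/2 = 19.5 kHz, passes unchanged.
17 kHz ≤ fs/2 = 19.5 kHz, passes unchanged.
73 kHz mod fs = 34 kHz.
34 kHz > fs/2 = 19.5 kHz, folds to fs − 34 kHz = 5 kHz.
90 kHz mod fs = 12 kHz.
12 kHz ≤ fs/2 = 19.5 kHz, appears at 12 kHz.
129 kHz mod fs = 12 kHz.
12 kHz ≤ fs/2 = 19.5 kHz, appears at 12 kHz.
Distinct values: {5 kHz, 12 kHz, 17 kHz}.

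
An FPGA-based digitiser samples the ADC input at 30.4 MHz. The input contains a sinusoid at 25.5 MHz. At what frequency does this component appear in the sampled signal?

4.9 MHz

25.5 MHz > fs/2 = 15.2 MHz, folds to fs − 25.5 MHz = 4.9 MHz.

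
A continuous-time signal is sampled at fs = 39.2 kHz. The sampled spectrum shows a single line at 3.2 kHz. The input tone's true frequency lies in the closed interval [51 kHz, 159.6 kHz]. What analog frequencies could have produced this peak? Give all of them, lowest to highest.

Frequencies that alias to 3.2 kHz are k·fs ± 3.2 kHz for integer k ≥ 0.
k=0: 3.2 kHz.
k=1: 36 kHz, 42.4 kHz.
k=2: 75.2 kHz, 81.6 kHz.
k=3: 114.4 kHz, 120.8 kHz.
k=4: 153.6 kHz, 160 kHz.
k=5: 192.8 kHz, 199.2 kHz.
Within [51 kHz, 159.6 kHz]: 75.2 kHz, 81.6 kHz, 114.4 kHz, 120.8 kHz, 153.6 kHz.

75.2 kHz, 81.6 kHz, 114.4 kHz, 120.8 kHz, 153.6 kHz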